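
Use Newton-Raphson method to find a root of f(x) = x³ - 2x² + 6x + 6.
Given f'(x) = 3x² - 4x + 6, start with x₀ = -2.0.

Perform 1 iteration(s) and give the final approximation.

f(x) = x³ - 2x² + 6x + 6
f'(x) = 3x² - 4x + 6
x₀ = -2.0

Newton-Raphson formula: x_{n+1} = x_n - f(x_n)/f'(x_n)

Iteration 1:
  f(-2.000000) = -22.000000
  f'(-2.000000) = 26.000000
  x_1 = -2.000000 - (-22.000000)/26.000000 = -1.153846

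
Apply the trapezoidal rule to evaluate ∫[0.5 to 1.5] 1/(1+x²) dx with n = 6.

f(x) = 1/(1+x²)
a = 0.5, b = 1.5, n = 6
h = (b - a)/n = 0.166667

Trapezoidal rule: (h/2)[f(x₀) + 2f(x₁) + 2f(x₂) + ... + f(xₙ)]

x_0 = 0.5000, f(x_0) = 0.800000, coefficient = 1
x_1 = 0.6667, f(x_1) = 0.692308, coefficient = 2
x_2 = 0.8333, f(x_2) = 0.590164, coefficient = 2
x_3 = 1.0000, f(x_3) = 0.500000, coefficient = 2
x_4 = 1.1667, f(x_4) = 0.423529, coefficient = 2
x_5 = 1.3333, f(x_5) = 0.360000, coefficient = 2
x_6 = 1.5000, f(x_6) = 0.307692, coefficient = 1

I ≈ (0.166667/2) × 6.239694 = 0.519975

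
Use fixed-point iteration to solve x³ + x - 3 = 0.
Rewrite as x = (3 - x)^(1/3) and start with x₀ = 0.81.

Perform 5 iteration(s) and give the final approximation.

Equation: x³ + x - 3 = 0
Fixed-point form: x = (3 - x)^(1/3)
x₀ = 0.81

x_1 = g(0.810000) = 1.298618
x_2 = g(1.298618) = 1.193807
x_3 = g(1.193807) = 1.217834
x_4 = g(1.217834) = 1.212410
x_5 = g(1.212410) = 1.213638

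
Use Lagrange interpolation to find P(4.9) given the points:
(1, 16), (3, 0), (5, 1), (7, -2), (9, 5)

Lagrange interpolation formula:
P(x) = Σ yᵢ × Lᵢ(x)
where Lᵢ(x) = Π_{j≠i} (x - xⱼ)/(xᵢ - xⱼ)

L_0(4.9) = (4.9 - 3)/(1 - 3) × (4.9 - 5)/(1 - 5) × (4.9 - 7)/(1 - 7) × (4.9 - 9)/(1 - 9) = -0.004260
L_1(4.9) = (4.9 - 1)/(3 - 1) × (4.9 - 5)/(3 - 5) × (4.9 - 7)/(3 - 7) × (4.9 - 9)/(3 - 9) = 0.034978
L_2(4.9) = (4.9 - 1)/(5 - 1) × (4.9 - 3)/(5 - 3) × (4.9 - 7)/(5 - 7) × (4.9 - 9)/(5 - 9) = 0.996877
L_3(4.9) = (4.9 - 1)/(7 - 1) × (4.9 - 3)/(7 - 3) × (4.9 - 5)/(7 - 5) × (4.9 - 9)/(7 - 9) = -0.031647
L_4(4.9) = (4.9 - 1)/(9 - 1) × (4.9 - 3)/(9 - 3) × (4.9 - 5)/(9 - 5) × (4.9 - 7)/(9 - 7) = 0.004052

P(4.9) = 16×L_0(4.9) + 0×L_1(4.9) + 1×L_2(4.9) + (-2)×L_3(4.9) + 5×L_4(4.9)
P(4.9) = 1.012270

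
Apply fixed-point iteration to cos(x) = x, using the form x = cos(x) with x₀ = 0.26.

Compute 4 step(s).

Equation: cos(x) = x
Fixed-point form: x = cos(x)
x₀ = 0.26

x_1 = g(0.260000) = 0.966390
x_2 = g(0.966390) = 0.568274
x_3 = g(0.568274) = 0.842831
x_4 = g(0.842831) = 0.665352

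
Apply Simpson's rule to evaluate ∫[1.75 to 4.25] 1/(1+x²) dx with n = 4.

f(x) = 1/(1+x²)
a = 1.75, b = 4.25, n = 4
h = (b - a)/n = 0.625000

Simpson's rule: (h/3)[f(x₀) + 4f(x₁) + 2f(x₂) + ... + f(xₙ)]

x_0 = 1.7500, f(x_0) = 0.246154, coefficient = 1
x_1 = 2.3750, f(x_1) = 0.150588, coefficient = 4
x_2 = 3.0000, f(x_2) = 0.100000, coefficient = 2
x_3 = 3.6250, f(x_3) = 0.070718, coefficient = 4
x_4 = 4.2500, f(x_4) = 0.052459, coefficient = 1

I ≈ (0.625000/3) × 1.383839 = 0.288300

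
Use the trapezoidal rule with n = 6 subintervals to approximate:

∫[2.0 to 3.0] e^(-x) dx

f(x) = e^(-x)
a = 2.0, b = 3.0, n = 6
h = (b - a)/n = 0.166667

Trapezoidal rule: (h/2)[f(x₀) + 2f(x₁) + 2f(x₂) + ... + f(xₙ)]

x_0 = 2.0000, f(x_0) = 0.135335, coefficient = 1
x_1 = 2.1667, f(x_1) = 0.114559, coefficient = 2
x_2 = 2.3333, f(x_2) = 0.096972, coefficient = 2
x_3 = 2.5000, f(x_3) = 0.082085, coefficient = 2
x_4 = 2.6667, f(x_4) = 0.069483, coefficient = 2
x_5 = 2.8333, f(x_5) = 0.058816, coefficient = 2
x_6 = 3.0000, f(x_6) = 0.049787, coefficient = 1

I ≈ (0.166667/2) × 1.028954 = 0.085746
Exact value: 0.085548
Error: 0.000198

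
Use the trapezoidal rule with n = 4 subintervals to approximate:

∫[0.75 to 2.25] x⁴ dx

f(x) = x⁴
a = 0.75, b = 2.25, n = 4
h = (b - a)/n = 0.375000

Trapezoidal rule: (h/2)[f(x₀) + 2f(x₁) + 2f(x₂) + ... + f(xₙ)]

x_0 = 0.7500, f(x_0) = 0.316406, coefficient = 1
x_1 = 1.1250, f(x_1) = 1.601807, coefficient = 2
x_2 = 1.5000, f(x_2) = 5.062500, coefficient = 2
x_3 = 1.8750, f(x_3) = 12.359619, coefficient = 2
x_4 = 2.2500, f(x_4) = 25.628906, coefficient = 1

I ≈ (0.375000/2) × 63.993164 = 11.998718
Exact value: 11.485547
Error: 0.513171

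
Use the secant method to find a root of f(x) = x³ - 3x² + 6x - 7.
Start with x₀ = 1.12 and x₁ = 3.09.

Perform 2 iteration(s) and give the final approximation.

f(x) = x³ - 3x² + 6x - 7
x₀ = 1.12, x₁ = 3.09

Secant formula: x_{n+1} = x_n - f(x_n)(x_n - x_{n-1})/(f(x_n) - f(x_{n-1}))

Iteration 1:
  f(1.120000) = -2.638272
  f(3.090000) = 12.399329
  x_2 = 3.090000 - 12.399329×(3.090000 - 1.120000)/(12.399329 - (-2.638272))
       = 1.465627
Iteration 2:
  f(3.090000) = 12.399329
  f(1.465627) = -1.502168
  x_3 = 1.465627 - (-1.502168)×(1.465627 - 3.090000)/(-1.502168 - 12.399329)
       = 1.641153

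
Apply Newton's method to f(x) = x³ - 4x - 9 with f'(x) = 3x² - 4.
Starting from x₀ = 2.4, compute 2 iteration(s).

f(x) = x³ - 4x - 9
f'(x) = 3x² - 4
x₀ = 2.4

Newton-Raphson formula: x_{n+1} = x_n - f(x_n)/f'(x_n)

Iteration 1:
  f(2.400000) = -4.776000
  f'(2.400000) = 13.280000
  x_1 = 2.400000 - (-4.776000)/13.280000 = 2.759639
Iteration 2:
  f(2.759639) = 0.977763
  f'(2.759639) = 18.846815
  x_2 = 2.759639 - 0.977763/18.846815 = 2.707759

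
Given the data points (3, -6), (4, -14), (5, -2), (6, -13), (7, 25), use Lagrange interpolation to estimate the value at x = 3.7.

Lagrange interpolation formula:
P(x) = Σ yᵢ × Lᵢ(x)
where Lᵢ(x) = Π_{j≠i} (x - xⱼ)/(xᵢ - xⱼ)

L_0(3.7) = (3.7 - 4)/(3 - 4) × (3.7 - 5)/(3 - 5) × (3.7 - 6)/(3 - 6) × (3.7 - 7)/(3 - 7) = 0.123337
L_1(3.7) = (3.7 - 3)/(4 - 3) × (3.7 - 5)/(4 - 5) × (3.7 - 6)/(4 - 6) × (3.7 - 7)/(4 - 7) = 1.151150
L_2(3.7) = (3.7 - 3)/(5 - 3) × (3.7 - 4)/(5 - 4) × (3.7 - 6)/(5 - 6) × (3.7 - 7)/(5 - 7) = -0.398475
L_3(3.7) = (3.7 - 3)/(6 - 3) × (3.7 - 4)/(6 - 4) × (3.7 - 5)/(6 - 5) × (3.7 - 7)/(6 - 7) = 0.150150
L_4(3.7) = (3.7 - 3)/(7 - 3) × (3.7 - 4)/(7 - 4) × (3.7 - 5)/(7 - 5) × (3.7 - 6)/(7 - 6) = -0.026162

P(3.7) = (-6)×L_0(3.7) + (-14)×L_1(3.7) + (-2)×L_2(3.7) + (-13)×L_3(3.7) + 25×L_4(3.7)
P(3.7) = -18.665187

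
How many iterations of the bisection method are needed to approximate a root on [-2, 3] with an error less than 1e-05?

We need (b-a)/2^n ≤ 1e-05
(3 - (-2))/2^n ≤ 1e-05
5/2^n ≤ 1e-05
2^n ≥ 500000
n ≥ log₂(500000) = 18.93
n ≥ 19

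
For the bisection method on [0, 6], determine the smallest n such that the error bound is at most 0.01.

We need (b-a)/2^n ≤ 0.01
(6 - 0)/2^n ≤ 0.01
6/2^n ≤ 0.01
2^n ≥ 600
n ≥ log₂(600) = 9.23
n ≥ 10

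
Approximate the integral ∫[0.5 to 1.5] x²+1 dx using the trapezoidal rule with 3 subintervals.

f(x) = x²+1
a = 0.5, b = 1.5, n = 3
h = (b - a)/n = 0.333333

Trapezoidal rule: (h/2)[f(x₀) + 2f(x₁) + 2f(x₂) + ... + f(xₙ)]

x_0 = 0.5000, f(x_0) = 1.250000, coefficient = 1
x_1 = 0.8333, f(x_1) = 1.694444, coefficient = 2
x_2 = 1.1667, f(x_2) = 2.361111, coefficient = 2
x_3 = 1.5000, f(x_3) = 3.250000, coefficient = 1

I ≈ (0.333333/2) × 12.611111 = 2.101852
Exact value: 2.083333
Error: 0.018519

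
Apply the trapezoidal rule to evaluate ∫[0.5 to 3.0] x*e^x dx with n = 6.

f(x) = x*e^x
a = 0.5, b = 3.0, n = 6
h = (b - a)/n = 0.416667

Trapezoidal rule: (h/2)[f(x₀) + 2f(x₁) + 2f(x₂) + ... + f(xₙ)]

x_0 = 0.5000, f(x_0) = 0.824361, coefficient = 1
x_1 = 0.9167, f(x_1) = 2.292528, coefficient = 2
x_2 = 1.3333, f(x_2) = 5.058224, coefficient = 2
x_3 = 1.7500, f(x_3) = 10.070555, coefficient = 2
x_4 = 2.1667, f(x_4) = 18.913133, coefficient = 2
x_5 = 2.5833, f(x_5) = 34.206439, coefficient = 2
x_6 = 3.0000, f(x_6) = 60.256611, coefficient = 1

I ≈ (0.416667/2) × 202.162729 = 42.117235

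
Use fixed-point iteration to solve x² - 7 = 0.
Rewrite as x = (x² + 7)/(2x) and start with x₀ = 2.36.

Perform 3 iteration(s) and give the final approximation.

Equation: x² - 7 = 0
Fixed-point form: x = (x² + 7)/(2x)
x₀ = 2.36

x_1 = g(2.360000) = 2.663051
x_2 = g(2.663051) = 2.645808
x_3 = g(2.645808) = 2.645751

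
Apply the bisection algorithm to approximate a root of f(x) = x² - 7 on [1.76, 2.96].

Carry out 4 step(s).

f(x) = x² - 7
Initial interval: [1.76, 2.96]

Iteration 1:
  c_1 = (1.760000 + 2.960000)/2 = 2.360000
  f(c_1) = f(2.360000) = -1.430400
  f(a) × f(c) ≥ 0, new interval: [2.360000, 2.960000]
Iteration 2:
  c_2 = (2.360000 + 2.960000)/2 = 2.660000
  f(c_2) = f(2.660000) = 0.075600
  f(a) × f(c) < 0, new interval: [2.360000, 2.660000]
Iteration 3:
  c_3 = (2.360000 + 2.660000)/2 = 2.510000
  f(c_3) = f(2.510000) = -0.699900
  f(a) × f(c) ≥ 0, new interval: [2.510000, 2.660000]
Iteration 4:
  c_4 = (2.510000 + 2.660000)/2 = 2.585000
  f(c_4) = f(2.585000) = -0.317775
  f(a) × f(c) ≥ 0, new interval: [2.585000, 2.660000]

After 4 iteration(s), the approximation is c_4 = 2.585000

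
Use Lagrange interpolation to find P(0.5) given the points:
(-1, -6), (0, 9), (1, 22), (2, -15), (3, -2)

Lagrange interpolation formula:
P(x) = Σ yᵢ × Lᵢ(x)
where Lᵢ(x) = Π_{j≠i} (x - xⱼ)/(xᵢ - xⱼ)

L_0(0.5) = (0.5 - 0)/(-1 - 0) × (0.5 - 1)/(-1 - 1) × (0.5 - 2)/(-1 - 2) × (0.5 - 3)/(-1 - 3) = -0.039062
L_1(0.5) = (0.5 - (-1))/(0 - (-1)) × (0.5 - 1)/(0 - 1) × (0.5 - 2)/(0 - 2) × (0.5 - 3)/(0 - 3) = 0.468750
L_2(0.5) = (0.5 - (-1))/(1 - (-1)) × (0.5 - 0)/(1 - 0) × (0.5 - 2)/(1 - 2) × (0.5 - 3)/(1 - 3) = 0.703125
L_3(0.5) = (0.5 - (-1))/(2 - (-1)) × (0.5 - 0)/(2 - 0) × (0.5 - 1)/(2 - 1) × (0.5 - 3)/(2 - 3) = -0.156250
L_4(0.5) = (0.5 - (-1))/(3 - (-1)) × (0.5 - 0)/(3 - 0) × (0.5 - 1)/(3 - 1) × (0.5 - 2)/(3 - 2) = 0.023438

P(0.5) = (-6)×L_0(0.5) + 9×L_1(0.5) + 22×L_2(0.5) + (-15)×L_3(0.5) + (-2)×L_4(0.5)
P(0.5) = 22.218750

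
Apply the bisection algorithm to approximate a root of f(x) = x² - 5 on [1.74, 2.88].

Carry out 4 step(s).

f(x) = x² - 5
Initial interval: [1.74, 2.88]

Iteration 1:
  c_1 = (1.740000 + 2.880000)/2 = 2.310000
  f(c_1) = f(2.310000) = 0.336100
  f(a) × f(c) < 0, new interval: [1.740000, 2.310000]
Iteration 2:
  c_2 = (1.740000 + 2.310000)/2 = 2.025000
  f(c_2) = f(2.025000) = -0.899375
  f(a) × f(c) ≥ 0, new interval: [2.025000, 2.310000]
Iteration 3:
  c_3 = (2.025000 + 2.310000)/2 = 2.167500
  f(c_3) = f(2.167500) = -0.301944
  f(a) × f(c) ≥ 0, new interval: [2.167500, 2.310000]
Iteration 4:
  c_4 = (2.167500 + 2.310000)/2 = 2.238750
  f(c_4) = f(2.238750) = 0.012002
  f(a) × f(c) < 0, new interval: [2.167500, 2.238750]

After 4 iteration(s), the approximation is c_4 = 2.238750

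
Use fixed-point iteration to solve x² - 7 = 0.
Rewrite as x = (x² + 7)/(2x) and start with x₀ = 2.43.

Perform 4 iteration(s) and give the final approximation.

Equation: x² - 7 = 0
Fixed-point form: x = (x² + 7)/(2x)
x₀ = 2.43

x_1 = g(2.430000) = 2.655329
x_2 = g(2.655329) = 2.645769
x_3 = g(2.645769) = 2.645751
x_4 = g(2.645751) = 2.645751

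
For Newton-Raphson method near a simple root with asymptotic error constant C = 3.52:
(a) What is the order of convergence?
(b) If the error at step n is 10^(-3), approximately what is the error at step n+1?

(a) Newton-Raphson has quadratic (order 2) convergence near simple roots.
    This means |e_{n+1}| ≈ C|e_n|².

(b) With |e_n| = 10^(-3) and C = 3.52:
    |e_{n+1}| ≈ 3.52 × (10^(-3))² = 3.52 × 10^(-6)

(a) 2 (quadratic); (b) |e_{n+1}| ≈ 3.520e-06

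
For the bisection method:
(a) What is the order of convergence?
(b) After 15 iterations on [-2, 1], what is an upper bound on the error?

(a) Bisection has linear (order 1) convergence; the error is halved each step.

(b) Error bound = (b-a)/2^n = (1 - (-2))/2^{15}
    = 3/2^{15}

(a) 1 (linear); (b) error ≤ 9.16e-05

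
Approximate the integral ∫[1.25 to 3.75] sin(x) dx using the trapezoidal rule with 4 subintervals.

f(x) = sin(x)
a = 1.25, b = 3.75, n = 4
h = (b - a)/n = 0.625000

Trapezoidal rule: (h/2)[f(x₀) + 2f(x₁) + 2f(x₂) + ... + f(xₙ)]

x_0 = 1.2500, f(x_0) = 0.948985, coefficient = 1
x_1 = 1.8750, f(x_1) = 0.954086, coefficient = 2
x_2 = 2.5000, f(x_2) = 0.598472, coefficient = 2
x_3 = 3.1250, f(x_3) = 0.016592, coefficient = 2
x_4 = 3.7500, f(x_4) = -0.571561, coefficient = 1

I ≈ (0.625000/2) × 3.515723 = 1.098663
Exact value: 1.135882
Error: 0.037218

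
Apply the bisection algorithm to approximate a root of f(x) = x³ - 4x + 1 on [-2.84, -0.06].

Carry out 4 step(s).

f(x) = x³ - 4x + 1
Initial interval: [-2.84, -0.06]

Iteration 1:
  c_1 = (-2.840000 + (-0.060000))/2 = -1.450000
  f(c_1) = f(-1.450000) = 3.751375
  f(a) × f(c) < 0, new interval: [-2.840000, -1.450000]
Iteration 2:
  c_2 = (-2.840000 + (-1.450000))/2 = -2.145000
  f(c_2) = f(-2.145000) = -0.289199
  f(a) × f(c) ≥ 0, new interval: [-2.145000, -1.450000]
Iteration 3:
  c_3 = (-2.145000 + (-1.450000))/2 = -1.797500
  f(c_3) = f(-1.797500) = 2.382266
  f(a) × f(c) < 0, new interval: [-2.145000, -1.797500]
Iteration 4:
  c_4 = (-2.145000 + (-1.797500))/2 = -1.971250
  f(c_4) = f(-1.971250) = 1.225064
  f(a) × f(c) < 0, new interval: [-2.145000, -1.971250]

After 4 iteration(s), the approximation is c_4 = -1.971250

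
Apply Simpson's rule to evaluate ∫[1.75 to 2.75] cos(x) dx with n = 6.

f(x) = cos(x)
a = 1.75, b = 2.75, n = 6
h = (b - a)/n = 0.166667

Simpson's rule: (h/3)[f(x₀) + 4f(x₁) + 2f(x₂) + ... + f(xₙ)]

x_0 = 1.7500, f(x_0) = -0.178246, coefficient = 1
x_1 = 1.9167, f(x_1) = -0.339016, coefficient = 4
x_2 = 2.0833, f(x_2) = -0.490390, coefficient = 2
x_3 = 2.2500, f(x_3) = -0.628174, coefficient = 4
x_4 = 2.4167, f(x_4) = -0.748549, coefficient = 2
x_5 = 2.5833, f(x_5) = -0.848178, coefficient = 4
x_6 = 2.7500, f(x_6) = -0.924302, coefficient = 1

I ≈ (0.166667/3) × -10.841896 = -0.602328
Exact value: -0.602325
Error: 0.000003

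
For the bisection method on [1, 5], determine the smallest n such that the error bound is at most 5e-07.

We need (b-a)/2^n ≤ 5e-07
(5 - 1)/2^n ≤ 5e-07
4/2^n ≤ 5e-07
2^n ≥ 8000000
n ≥ log₂(8000000) = 22.93
n ≥ 23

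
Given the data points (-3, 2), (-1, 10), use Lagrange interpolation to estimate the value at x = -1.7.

Lagrange interpolation formula:
P(x) = Σ yᵢ × Lᵢ(x)
where Lᵢ(x) = Π_{j≠i} (x - xⱼ)/(xᵢ - xⱼ)

L_0(-1.7) = (-1.7 - (-1))/(-3 - (-1)) = 0.350000
L_1(-1.7) = (-1.7 - (-3))/(-1 - (-3)) = 0.650000

P(-1.7) = 2×L_0(-1.7) + 10×L_1(-1.7)
P(-1.7) = 7.200000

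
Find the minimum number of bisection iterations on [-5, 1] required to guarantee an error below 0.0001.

We need (b-a)/2^n ≤ 0.0001
(1 - (-5))/2^n ≤ 0.0001
6/2^n ≤ 0.0001
2^n ≥ 60000
n ≥ log₂(60000) = 15.87
n ≥ 16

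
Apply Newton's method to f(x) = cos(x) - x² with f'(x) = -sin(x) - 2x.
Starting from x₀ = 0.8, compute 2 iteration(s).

f(x) = cos(x) - x²
f'(x) = -sin(x) - 2x
x₀ = 0.8

Newton-Raphson formula: x_{n+1} = x_n - f(x_n)/f'(x_n)

Iteration 1:
  f(0.800000) = 0.056707
  f'(0.800000) = -2.317356
  x_1 = 0.800000 - 0.056707/(-2.317356) = 0.824470
Iteration 2:
  f(0.824470) = -0.000806
  f'(0.824470) = -2.383129
  x_2 = 0.824470 - (-0.000806)/(-2.383129) = 0.824132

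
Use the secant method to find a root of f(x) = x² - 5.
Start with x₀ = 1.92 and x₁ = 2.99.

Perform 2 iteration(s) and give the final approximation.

f(x) = x² - 5
x₀ = 1.92, x₁ = 2.99

Secant formula: x_{n+1} = x_n - f(x_n)(x_n - x_{n-1})/(f(x_n) - f(x_{n-1}))

Iteration 1:
  f(1.920000) = -1.313600
  f(2.990000) = 3.940100
  x_2 = 2.990000 - 3.940100×(2.990000 - 1.920000)/(3.940100 - (-1.313600))
       = 2.187536
Iteration 2:
  f(2.990000) = 3.940100
  f(2.187536) = -0.214688
  x_3 = 2.187536 - (-0.214688)×(2.187536 - 2.990000)/(-0.214688 - 3.940100)
       = 2.229001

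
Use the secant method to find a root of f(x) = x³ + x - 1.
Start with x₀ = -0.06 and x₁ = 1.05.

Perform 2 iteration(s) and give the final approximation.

f(x) = x³ + x - 1
x₀ = -0.06, x₁ = 1.05

Secant formula: x_{n+1} = x_n - f(x_n)(x_n - x_{n-1})/(f(x_n) - f(x_{n-1}))

Iteration 1:
  f(-0.060000) = -1.060216
  f(1.050000) = 1.207625
  x_2 = 1.050000 - 1.207625×(1.050000 - (-0.060000))/(1.207625 - (-1.060216))
       = 0.458925
Iteration 2:
  f(1.050000) = 1.207625
  f(0.458925) = -0.444420
  x_3 = 0.458925 - (-0.444420)×(0.458925 - 1.050000)/(-0.444420 - 1.207625)
       = 0.617931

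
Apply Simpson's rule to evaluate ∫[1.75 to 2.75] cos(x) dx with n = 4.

f(x) = cos(x)
a = 1.75, b = 2.75, n = 4
h = (b - a)/n = 0.250000

Simpson's rule: (h/3)[f(x₀) + 4f(x₁) + 2f(x₂) + ... + f(xₙ)]

x_0 = 1.7500, f(x_0) = -0.178246, coefficient = 1
x_1 = 2.0000, f(x_1) = -0.416147, coefficient = 4
x_2 = 2.2500, f(x_2) = -0.628174, coefficient = 2
x_3 = 2.5000, f(x_3) = -0.801144, coefficient = 4
x_4 = 2.7500, f(x_4) = -0.924302, coefficient = 1

I ≈ (0.250000/3) × -7.228057 = -0.602338
Exact value: -0.602325
Error: 0.000013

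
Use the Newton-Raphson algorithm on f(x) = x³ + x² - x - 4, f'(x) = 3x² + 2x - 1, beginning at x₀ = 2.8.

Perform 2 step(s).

f(x) = x³ + x² - x - 4
f'(x) = 3x² + 2x - 1
x₀ = 2.8

Newton-Raphson formula: x_{n+1} = x_n - f(x_n)/f'(x_n)

Iteration 1:
  f(2.800000) = 22.992000
  f'(2.800000) = 28.120000
  x_1 = 2.800000 - 22.992000/28.120000 = 1.982361
Iteration 2:
  f(1.982361) = 5.737592
  f'(1.982361) = 14.753992
  x_2 = 1.982361 - 5.737592/14.753992 = 1.593477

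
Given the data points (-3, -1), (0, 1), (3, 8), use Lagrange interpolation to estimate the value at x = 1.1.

Lagrange interpolation formula:
P(x) = Σ yᵢ × Lᵢ(x)
where Lᵢ(x) = Π_{j≠i} (x - xⱼ)/(xᵢ - xⱼ)

L_0(1.1) = (1.1 - 0)/(-3 - 0) × (1.1 - 3)/(-3 - 3) = -0.116111
L_1(1.1) = (1.1 - (-3))/(0 - (-3)) × (1.1 - 3)/(0 - 3) = 0.865556
L_2(1.1) = (1.1 - (-3))/(3 - (-3)) × (1.1 - 0)/(3 - 0) = 0.250556

P(1.1) = (-1)×L_0(1.1) + 1×L_1(1.1) + 8×L_2(1.1)
P(1.1) = 2.986111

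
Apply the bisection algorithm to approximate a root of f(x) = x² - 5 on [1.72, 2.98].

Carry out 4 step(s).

f(x) = x² - 5
Initial interval: [1.72, 2.98]

Iteration 1:
  c_1 = (1.720000 + 2.980000)/2 = 2.350000
  f(c_1) = f(2.350000) = 0.522500
  f(a) × f(c) < 0, new interval: [1.720000, 2.350000]
Iteration 2:
  c_2 = (1.720000 + 2.350000)/2 = 2.035000
  f(c_2) = f(2.035000) = -0.858775
  f(a) × f(c) ≥ 0, new interval: [2.035000, 2.350000]
Iteration 3:
  c_3 = (2.035000 + 2.350000)/2 = 2.192500
  f(c_3) = f(2.192500) = -0.192944
  f(a) × f(c) ≥ 0, new interval: [2.192500, 2.350000]
Iteration 4:
  c_4 = (2.192500 + 2.350000)/2 = 2.271250
  f(c_4) = f(2.271250) = 0.158577
  f(a) × f(c) < 0, new interval: [2.192500, 2.271250]

After 4 iteration(s), the approximation is c_4 = 2.271250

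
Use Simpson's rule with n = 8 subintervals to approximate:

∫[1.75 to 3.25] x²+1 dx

f(x) = x²+1
a = 1.75, b = 3.25, n = 8
h = (b - a)/n = 0.187500

Simpson's rule: (h/3)[f(x₀) + 4f(x₁) + 2f(x₂) + ... + f(xₙ)]

x_0 = 1.7500, f(x_0) = 4.062500, coefficient = 1
x_1 = 1.9375, f(x_1) = 4.753906, coefficient = 4
x_2 = 2.1250, f(x_2) = 5.515625, coefficient = 2
x_3 = 2.3125, f(x_3) = 6.347656, coefficient = 4
x_4 = 2.5000, f(x_4) = 7.250000, coefficient = 2
x_5 = 2.6875, f(x_5) = 8.222656, coefficient = 4
x_6 = 2.8750, f(x_6) = 9.265625, coefficient = 2
x_7 = 3.0625, f(x_7) = 10.378906, coefficient = 4
x_8 = 3.2500, f(x_8) = 11.562500, coefficient = 1

I ≈ (0.187500/3) × 178.500000 = 11.156250
Exact value: 11.156250
Error: 0.000000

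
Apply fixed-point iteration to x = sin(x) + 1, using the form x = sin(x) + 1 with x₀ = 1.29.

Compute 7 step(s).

Equation: x = sin(x) + 1
Fixed-point form: x = sin(x) + 1
x₀ = 1.29

x_1 = g(1.290000) = 1.960835
x_2 = g(1.960835) = 1.924894
x_3 = g(1.924894) = 1.937960
x_4 = g(1.937960) = 1.933349
x_5 = g(1.933349) = 1.934994
x_6 = g(1.934994) = 1.934410
x_7 = g(1.934410) = 1.934618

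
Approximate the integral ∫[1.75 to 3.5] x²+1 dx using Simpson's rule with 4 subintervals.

f(x) = x²+1
a = 1.75, b = 3.5, n = 4
h = (b - a)/n = 0.437500

Simpson's rule: (h/3)[f(x₀) + 4f(x₁) + 2f(x₂) + ... + f(xₙ)]

x_0 = 1.7500, f(x_0) = 4.062500, coefficient = 1
x_1 = 2.1875, f(x_1) = 5.785156, coefficient = 4
x_2 = 2.6250, f(x_2) = 7.890625, coefficient = 2
x_3 = 3.0625, f(x_3) = 10.378906, coefficient = 4
x_4 = 3.5000, f(x_4) = 13.250000, coefficient = 1

I ≈ (0.437500/3) × 97.750000 = 14.255208
Exact value: 14.255208
Error: 0.000000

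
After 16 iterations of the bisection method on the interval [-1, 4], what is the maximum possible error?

Bisection error bound: |error| ≤ (b-a)/2^n
|error| ≤ (4 - (-1))/2^16 = 5/2^16
|error| ≤ 0.0000762939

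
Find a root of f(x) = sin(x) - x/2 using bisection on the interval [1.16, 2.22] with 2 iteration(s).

f(x) = sin(x) - x/2
Initial interval: [1.16, 2.22]

Iteration 1:
  c_1 = (1.160000 + 2.220000)/2 = 1.690000
  f(c_1) = f(1.690000) = 0.147904
  f(a) × f(c) ≥ 0, new interval: [1.690000, 2.220000]
Iteration 2:
  c_2 = (1.690000 + 2.220000)/2 = 1.955000
  f(c_2) = f(1.955000) = -0.050403
  f(a) × f(c) < 0, new interval: [1.690000, 1.955000]

After 2 iteration(s), the approximation is c_2 = 1.955000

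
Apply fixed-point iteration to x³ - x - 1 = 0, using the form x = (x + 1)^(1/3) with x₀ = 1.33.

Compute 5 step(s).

Equation: x³ - x - 1 = 0
Fixed-point form: x = (x + 1)^(1/3)
x₀ = 1.33

x_1 = g(1.330000) = 1.325721
x_2 = g(1.325721) = 1.324908
x_3 = g(1.324908) = 1.324754
x_4 = g(1.324754) = 1.324725
x_5 = g(1.324725) = 1.324719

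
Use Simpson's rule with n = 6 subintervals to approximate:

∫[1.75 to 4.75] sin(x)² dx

f(x) = sin(x)²
a = 1.75, b = 4.75, n = 6
h = (b - a)/n = 0.500000

Simpson's rule: (h/3)[f(x₀) + 4f(x₁) + 2f(x₂) + ... + f(xₙ)]

x_0 = 1.7500, f(x_0) = 0.968228, coefficient = 1
x_1 = 2.2500, f(x_1) = 0.605398, coefficient = 4
x_2 = 2.7500, f(x_2) = 0.145665, coefficient = 2
x_3 = 3.2500, f(x_3) = 0.011706, coefficient = 4
x_4 = 3.7500, f(x_4) = 0.326682, coefficient = 2
x_5 = 4.2500, f(x_5) = 0.801006, coefficient = 4
x_6 = 4.7500, f(x_6) = 0.998586, coefficient = 1

I ≈ (0.500000/3) × 8.583949 = 1.430658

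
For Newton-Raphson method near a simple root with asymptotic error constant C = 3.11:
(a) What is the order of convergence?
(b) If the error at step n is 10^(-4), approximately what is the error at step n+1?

(a) Newton-Raphson has quadratic (order 2) convergence near simple roots.
    This means |e_{n+1}| ≈ C|e_n|².

(b) With |e_n| = 10^(-4) and C = 3.11:
    |e_{n+1}| ≈ 3.11 × (10^(-4))² = 3.11 × 10^(-8)

(a) 2 (quadratic); (b) |e_{n+1}| ≈ 3.110e-08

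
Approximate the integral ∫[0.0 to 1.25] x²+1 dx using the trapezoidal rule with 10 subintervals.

f(x) = x²+1
a = 0.0, b = 1.25, n = 10
h = (b - a)/n = 0.125000

Trapezoidal rule: (h/2)[f(x₀) + 2f(x₁) + 2f(x₂) + ... + f(xₙ)]

x_0 = 0.0000, f(x_0) = 1.000000, coefficient = 1
x_1 = 0.1250, f(x_1) = 1.015625, coefficient = 2
x_2 = 0.2500, f(x_2) = 1.062500, coefficient = 2
x_3 = 0.3750, f(x_3) = 1.140625, coefficient = 2
x_4 = 0.5000, f(x_4) = 1.250000, coefficient = 2
x_5 = 0.6250, f(x_5) = 1.390625, coefficient = 2
x_6 = 0.7500, f(x_6) = 1.562500, coefficient = 2
x_7 = 0.8750, f(x_7) = 1.765625, coefficient = 2
x_8 = 1.0000, f(x_8) = 2.000000, coefficient = 2
x_9 = 1.1250, f(x_9) = 2.265625, coefficient = 2
x_10 = 1.2500, f(x_10) = 2.562500, coefficient = 1

I ≈ (0.125000/2) × 30.468750 = 1.904297
Exact value: 1.901042
Error: 0.003255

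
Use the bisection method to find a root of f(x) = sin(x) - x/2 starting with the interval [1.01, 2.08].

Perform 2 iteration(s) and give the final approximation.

f(x) = sin(x) - x/2
Initial interval: [1.01, 2.08]

Iteration 1:
  c_1 = (1.010000 + 2.080000)/2 = 1.545000
  f(c_1) = f(1.545000) = 0.227167
  f(a) × f(c) ≥ 0, new interval: [1.545000, 2.080000]
Iteration 2:
  c_2 = (1.545000 + 2.080000)/2 = 1.812500
  f(c_2) = f(1.812500) = 0.064682
  f(a) × f(c) ≥ 0, new interval: [1.812500, 2.080000]

After 2 iteration(s), the approximation is c_2 = 1.812500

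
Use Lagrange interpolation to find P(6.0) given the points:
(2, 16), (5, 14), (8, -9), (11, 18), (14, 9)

Lagrange interpolation formula:
P(x) = Σ yᵢ × Lᵢ(x)
where Lᵢ(x) = Π_{j≠i} (x - xⱼ)/(xᵢ - xⱼ)

L_0(6.0) = (6.0 - 5)/(2 - 5) × (6.0 - 8)/(2 - 8) × (6.0 - 11)/(2 - 11) × (6.0 - 14)/(2 - 14) = -0.041152
L_1(6.0) = (6.0 - 2)/(5 - 2) × (6.0 - 8)/(5 - 8) × (6.0 - 11)/(5 - 11) × (6.0 - 14)/(5 - 14) = 0.658436
L_2(6.0) = (6.0 - 2)/(8 - 2) × (6.0 - 5)/(8 - 5) × (6.0 - 11)/(8 - 11) × (6.0 - 14)/(8 - 14) = 0.493827
L_3(6.0) = (6.0 - 2)/(11 - 2) × (6.0 - 5)/(11 - 5) × (6.0 - 8)/(11 - 8) × (6.0 - 14)/(11 - 14) = -0.131687
L_4(6.0) = (6.0 - 2)/(14 - 2) × (6.0 - 5)/(14 - 5) × (6.0 - 8)/(14 - 8) × (6.0 - 11)/(14 - 11) = 0.020576

P(6.0) = 16×L_0(6.0) + 14×L_1(6.0) + (-9)×L_2(6.0) + 18×L_3(6.0) + 9×L_4(6.0)
P(6.0) = 1.930041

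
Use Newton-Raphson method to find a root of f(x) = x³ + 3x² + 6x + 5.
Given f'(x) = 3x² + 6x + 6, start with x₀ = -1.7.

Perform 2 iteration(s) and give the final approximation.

f(x) = x³ + 3x² + 6x + 5
f'(x) = 3x² + 6x + 6
x₀ = -1.7

Newton-Raphson formula: x_{n+1} = x_n - f(x_n)/f'(x_n)

Iteration 1:
  f(-1.700000) = -1.443000
  f'(-1.700000) = 4.470000
  x_1 = -1.700000 - (-1.443000)/4.470000 = -1.377181
Iteration 2:
  f(-1.377181) = -0.185204
  f'(-1.377181) = 3.426797
  x_2 = -1.377181 - (-0.185204)/3.426797 = -1.323136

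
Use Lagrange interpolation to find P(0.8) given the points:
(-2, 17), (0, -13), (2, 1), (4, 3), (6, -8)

Lagrange interpolation formula:
P(x) = Σ yᵢ × Lᵢ(x)
where Lᵢ(x) = Π_{j≠i} (x - xⱼ)/(xᵢ - xⱼ)

L_0(0.8) = (0.8 - 0)/(-2 - 0) × (0.8 - 2)/(-2 - 2) × (0.8 - 4)/(-2 - 4) × (0.8 - 6)/(-2 - 6) = -0.041600
L_1(0.8) = (0.8 - (-2))/(0 - (-2)) × (0.8 - 2)/(0 - 2) × (0.8 - 4)/(0 - 4) × (0.8 - 6)/(0 - 6) = 0.582400
L_2(0.8) = (0.8 - (-2))/(2 - (-2)) × (0.8 - 0)/(2 - 0) × (0.8 - 4)/(2 - 4) × (0.8 - 6)/(2 - 6) = 0.582400
L_3(0.8) = (0.8 - (-2))/(4 - (-2)) × (0.8 - 0)/(4 - 0) × (0.8 - 2)/(4 - 2) × (0.8 - 6)/(4 - 6) = -0.145600
L_4(0.8) = (0.8 - (-2))/(6 - (-2)) × (0.8 - 0)/(6 - 0) × (0.8 - 2)/(6 - 2) × (0.8 - 4)/(6 - 4) = 0.022400

P(0.8) = 17×L_0(0.8) + (-13)×L_1(0.8) + 1×L_2(0.8) + 3×L_3(0.8) + (-8)×L_4(0.8)
P(0.8) = -8.312000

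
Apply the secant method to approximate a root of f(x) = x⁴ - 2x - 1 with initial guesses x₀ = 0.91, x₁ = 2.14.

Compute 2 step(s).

f(x) = x⁴ - 2x - 1
x₀ = 0.91, x₁ = 2.14

Secant formula: x_{n+1} = x_n - f(x_n)(x_n - x_{n-1})/(f(x_n) - f(x_{n-1}))

Iteration 1:
  f(0.910000) = -2.134250
  f(2.140000) = 15.692736
  x_2 = 2.140000 - 15.692736×(2.140000 - 0.910000)/(15.692736 - (-2.134250))
       = 1.057256
Iteration 2:
  f(2.140000) = 15.692736
  f(1.057256) = -1.865057
  x_3 = 1.057256 - (-1.865057)×(1.057256 - 2.140000)/(-1.865057 - 15.692736)
       = 1.172269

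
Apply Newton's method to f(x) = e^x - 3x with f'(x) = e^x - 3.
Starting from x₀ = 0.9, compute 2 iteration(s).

f(x) = e^x - 3x
f'(x) = e^x - 3
x₀ = 0.9

Newton-Raphson formula: x_{n+1} = x_n - f(x_n)/f'(x_n)

Iteration 1:
  f(0.900000) = -0.240397
  f'(0.900000) = -0.540397
  x_1 = 0.900000 - (-0.240397)/(-0.540397) = 0.455148
Iteration 2:
  f(0.455148) = 0.210963
  f'(0.455148) = -1.423594
  x_2 = 0.455148 - 0.210963/(-1.423594) = 0.603338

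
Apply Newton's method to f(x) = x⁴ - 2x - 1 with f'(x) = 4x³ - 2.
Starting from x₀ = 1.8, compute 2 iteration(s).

f(x) = x⁴ - 2x - 1
f'(x) = 4x³ - 2
x₀ = 1.8

Newton-Raphson formula: x_{n+1} = x_n - f(x_n)/f'(x_n)

Iteration 1:
  f(1.800000) = 5.897600
  f'(1.800000) = 21.328000
  x_1 = 1.800000 - 5.897600/21.328000 = 1.523481
Iteration 2:
  f(1.523481) = 1.340051
  f'(1.523481) = 12.143960
  x_2 = 1.523481 - 1.340051/12.143960 = 1.413134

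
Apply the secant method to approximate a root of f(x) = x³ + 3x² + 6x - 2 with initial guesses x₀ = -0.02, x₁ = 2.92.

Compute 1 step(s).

f(x) = x³ + 3x² + 6x - 2
x₀ = -0.02, x₁ = 2.92

Secant formula: x_{n+1} = x_n - f(x_n)(x_n - x_{n-1})/(f(x_n) - f(x_{n-1}))

Iteration 1:
  f(-0.020000) = -2.118808
  f(2.920000) = 65.996288
  x_2 = 2.920000 - 65.996288×(2.920000 - (-0.020000))/(65.996288 - (-2.118808))
       = 0.071452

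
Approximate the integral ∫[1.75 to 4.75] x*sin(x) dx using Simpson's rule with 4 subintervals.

f(x) = x*sin(x)
a = 1.75, b = 4.75, n = 4
h = (b - a)/n = 0.750000

Simpson's rule: (h/3)[f(x₀) + 4f(x₁) + 2f(x₂) + ... + f(xₙ)]

x_0 = 1.7500, f(x_0) = 1.721975, coefficient = 1
x_1 = 2.5000, f(x_1) = 1.496180, coefficient = 4
x_2 = 3.2500, f(x_2) = -0.351634, coefficient = 2
x_3 = 4.0000, f(x_3) = -3.027210, coefficient = 4
x_4 = 4.7500, f(x_4) = -4.746641, coefficient = 1

I ≈ (0.750000/3) × -9.852052 = -2.463013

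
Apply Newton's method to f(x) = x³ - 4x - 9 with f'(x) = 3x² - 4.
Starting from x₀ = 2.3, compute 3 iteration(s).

f(x) = x³ - 4x - 9
f'(x) = 3x² - 4
x₀ = 2.3

Newton-Raphson formula: x_{n+1} = x_n - f(x_n)/f'(x_n)

Iteration 1:
  f(2.300000) = -6.033000
  f'(2.300000) = 11.870000
  x_1 = 2.300000 - (-6.033000)/11.870000 = 2.808256
Iteration 2:
  f(2.808256) = 1.913732
  f'(2.808256) = 19.658907
  x_2 = 2.808256 - 1.913732/19.658907 = 2.710909
Iteration 3:
  f(2.710909) = 0.078914
  f'(2.710909) = 18.047087
  x_3 = 2.710909 - 0.078914/18.047087 = 2.706537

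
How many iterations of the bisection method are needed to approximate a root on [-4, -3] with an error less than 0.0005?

We need (b-a)/2^n ≤ 0.0005
(-3 - (-4))/2^n ≤ 0.0005
1/2^n ≤ 0.0005
2^n ≥ 2000
n ≥ log₂(2000) = 10.97
n ≥ 11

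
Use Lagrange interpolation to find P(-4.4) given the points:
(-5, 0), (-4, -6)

Lagrange interpolation formula:
P(x) = Σ yᵢ × Lᵢ(x)
where Lᵢ(x) = Π_{j≠i} (x - xⱼ)/(xᵢ - xⱼ)

L_0(-4.4) = (-4.4 - (-4))/(-5 - (-4)) = 0.400000
L_1(-4.4) = (-4.4 - (-5))/(-4 - (-5)) = 0.600000

P(-4.4) = 0×L_0(-4.4) + (-6)×L_1(-4.4)
P(-4.4) = -3.600000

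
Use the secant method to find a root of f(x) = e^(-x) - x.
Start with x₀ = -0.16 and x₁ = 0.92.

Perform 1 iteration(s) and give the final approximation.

f(x) = e^(-x) - x
x₀ = -0.16, x₁ = 0.92

Secant formula: x_{n+1} = x_n - f(x_n)(x_n - x_{n-1})/(f(x_n) - f(x_{n-1}))

Iteration 1:
  f(-0.160000) = 1.333511
  f(0.920000) = -0.521481
  x_2 = 0.920000 - (-0.521481)×(0.920000 - (-0.160000))/(-0.521481 - 1.333511)
       = 0.616387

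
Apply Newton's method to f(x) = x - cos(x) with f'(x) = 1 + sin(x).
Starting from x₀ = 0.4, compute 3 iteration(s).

f(x) = x - cos(x)
f'(x) = 1 + sin(x)
x₀ = 0.4

Newton-Raphson formula: x_{n+1} = x_n - f(x_n)/f'(x_n)

Iteration 1:
  f(0.400000) = -0.521061
  f'(0.400000) = 1.389418
  x_1 = 0.400000 - (-0.521061)/1.389418 = 0.775021
Iteration 2:
  f(0.775021) = 0.060615
  f'(0.775021) = 1.699731
  x_2 = 0.775021 - 0.060615/1.699731 = 0.739360
Iteration 3:
  f(0.739360) = 0.000460
  f'(0.739360) = 1.673815
  x_3 = 0.739360 - 0.000460/1.673815 = 0.739085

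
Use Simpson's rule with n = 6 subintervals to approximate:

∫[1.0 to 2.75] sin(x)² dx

f(x) = sin(x)²
a = 1.0, b = 2.75, n = 6
h = (b - a)/n = 0.291667

Simpson's rule: (h/3)[f(x₀) + 4f(x₁) + 2f(x₂) + ... + f(xₙ)]

x_0 = 1.0000, f(x_0) = 0.708073, coefficient = 1
x_1 = 1.2917, f(x_1) = 0.924089, coefficient = 4
x_2 = 1.5833, f(x_2) = 0.999843, coefficient = 2
x_3 = 1.8750, f(x_3) = 0.910280, coefficient = 4
x_4 = 2.1667, f(x_4) = 0.685022, coefficient = 2
x_5 = 2.4583, f(x_5) = 0.398570, coefficient = 4
x_6 = 2.7500, f(x_6) = 0.145665, coefficient = 1

I ≈ (0.291667/3) × 13.155223 = 1.278980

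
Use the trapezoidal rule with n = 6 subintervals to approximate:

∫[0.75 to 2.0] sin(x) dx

f(x) = sin(x)
a = 0.75, b = 2.0, n = 6
h = (b - a)/n = 0.208333

Trapezoidal rule: (h/2)[f(x₀) + 2f(x₁) + 2f(x₂) + ... + f(xₙ)]

x_0 = 0.7500, f(x_0) = 0.681639, coefficient = 1
x_1 = 0.9583, f(x_1) = 0.818235, coefficient = 2
x_2 = 1.1667, f(x_2) = 0.919445, coefficient = 2
x_3 = 1.3750, f(x_3) = 0.980893, coefficient = 2
x_4 = 1.5833, f(x_4) = 0.999921, coefficient = 2
x_5 = 1.7917, f(x_5) = 0.975707, coefficient = 2
x_6 = 2.0000, f(x_6) = 0.909297, coefficient = 1

I ≈ (0.208333/2) × 10.979339 = 1.143681
Exact value: 1.147836
Error: 0.004155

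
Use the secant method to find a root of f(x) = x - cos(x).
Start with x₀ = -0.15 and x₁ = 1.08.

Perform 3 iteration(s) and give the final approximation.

f(x) = x - cos(x)
x₀ = -0.15, x₁ = 1.08

Secant formula: x_{n+1} = x_n - f(x_n)(x_n - x_{n-1})/(f(x_n) - f(x_{n-1}))

Iteration 1:
  f(-0.150000) = -1.138771
  f(1.080000) = 0.608672
  x_2 = 1.080000 - 0.608672×(1.080000 - (-0.150000))/(0.608672 - (-1.138771))
       = 0.651565
Iteration 2:
  f(1.080000) = 0.608672
  f(0.651565) = -0.143571
  x_3 = 0.651565 - (-0.143571)×(0.651565 - 1.080000)/(-0.143571 - 0.608672)
       = 0.733335
Iteration 3:
  f(0.651565) = -0.143571
  f(0.733335) = -0.009612
  x_4 = 0.733335 - (-0.009612)×(0.733335 - 0.651565)/(-0.009612 - (-0.143571))
       = 0.739202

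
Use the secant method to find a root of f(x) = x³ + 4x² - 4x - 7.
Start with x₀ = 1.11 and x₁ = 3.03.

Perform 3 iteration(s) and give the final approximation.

f(x) = x³ + 4x² - 4x - 7
x₀ = 1.11, x₁ = 3.03

Secant formula: x_{n+1} = x_n - f(x_n)(x_n - x_{n-1})/(f(x_n) - f(x_{n-1}))

Iteration 1:
  f(1.110000) = -5.143969
  f(3.030000) = 45.421727
  x_2 = 3.030000 - 45.421727×(3.030000 - 1.110000)/(45.421727 - (-5.143969))
       = 1.305319
Iteration 2:
  f(3.030000) = 45.421727
  f(1.305319) = -3.181772
  x_3 = 1.305319 - (-3.181772)×(1.305319 - 3.030000)/(-3.181772 - 45.421727)
       = 1.418223
Iteration 3:
  f(1.305319) = -3.181772
  f(1.418223) = -1.774916
  x_4 = 1.418223 - (-1.774916)×(1.418223 - 1.305319)/(-1.774916 - (-3.181772))
       = 1.560665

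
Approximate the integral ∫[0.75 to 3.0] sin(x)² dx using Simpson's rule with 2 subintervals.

f(x) = sin(x)²
a = 0.75, b = 3.0, n = 2
h = (b - a)/n = 1.125000

Simpson's rule: (h/3)[f(x₀) + 4f(x₁) + 2f(x₂) + ... + f(xₙ)]

x_0 = 0.7500, f(x_0) = 0.464631, coefficient = 1
x_1 = 1.8750, f(x_1) = 0.910280, coefficient = 4
x_2 = 3.0000, f(x_2) = 0.019915, coefficient = 1

I ≈ (1.125000/3) × 4.125665 = 1.547124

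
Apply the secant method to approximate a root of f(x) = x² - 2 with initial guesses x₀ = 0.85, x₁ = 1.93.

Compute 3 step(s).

f(x) = x² - 2
x₀ = 0.85, x₁ = 1.93

Secant formula: x_{n+1} = x_n - f(x_n)(x_n - x_{n-1})/(f(x_n) - f(x_{n-1}))

Iteration 1:
  f(0.850000) = -1.277500
  f(1.930000) = 1.724900
  x_2 = 1.930000 - 1.724900×(1.930000 - 0.850000)/(1.724900 - (-1.277500))
       = 1.309532
Iteration 2:
  f(1.930000) = 1.724900
  f(1.309532) = -0.285125
  x_3 = 1.309532 - (-0.285125)×(1.309532 - 1.930000)/(-0.285125 - 1.724900)
       = 1.397547
Iteration 3:
  f(1.309532) = -0.285125
  f(1.397547) = -0.046863
  x_4 = 1.397547 - (-0.046863)×(1.397547 - 1.309532)/(-0.046863 - (-0.285125))
       = 1.414858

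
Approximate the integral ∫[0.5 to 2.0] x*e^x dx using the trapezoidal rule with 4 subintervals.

f(x) = x*e^x
a = 0.5, b = 2.0, n = 4
h = (b - a)/n = 0.375000

Trapezoidal rule: (h/2)[f(x₀) + 2f(x₁) + 2f(x₂) + ... + f(xₙ)]

x_0 = 0.5000, f(x_0) = 0.824361, coefficient = 1
x_1 = 0.8750, f(x_1) = 2.099016, coefficient = 2
x_2 = 1.2500, f(x_2) = 4.362929, coefficient = 2
x_3 = 1.6250, f(x_3) = 8.252431, coefficient = 2
x_4 = 2.0000, f(x_4) = 14.778112, coefficient = 1

I ≈ (0.375000/2) × 45.031224 = 8.443354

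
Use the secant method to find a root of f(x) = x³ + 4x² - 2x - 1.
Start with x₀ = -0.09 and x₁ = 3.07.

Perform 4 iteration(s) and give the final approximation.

f(x) = x³ + 4x² - 2x - 1
x₀ = -0.09, x₁ = 3.07

Secant formula: x_{n+1} = x_n - f(x_n)(x_n - x_{n-1})/(f(x_n) - f(x_{n-1}))

Iteration 1:
  f(-0.090000) = -0.788329
  f(3.070000) = 59.494043
  x_2 = 3.070000 - 59.494043×(3.070000 - (-0.090000))/(59.494043 - (-0.788329))
       = -0.048676
Iteration 2:
  f(3.070000) = 59.494043
  f(-0.048676) = -0.893286
  x_3 = -0.048676 - (-0.893286)×(-0.048676 - 3.070000)/(-0.893286 - 59.494043)
       = -0.002542
Iteration 3:
  f(-0.048676) = -0.893286
  f(-0.002542) = -0.994889
  x_4 = -0.002542 - (-0.994889)×(-0.002542 - (-0.048676))/(-0.994889 - (-0.893286))
       = -0.454277
Iteration 4:
  f(-0.002542) = -0.994889
  f(-0.454277) = 0.640279
  x_5 = -0.454277 - 0.640279×(-0.454277 - (-0.002542))/(0.640279 - (-0.994889))
       = -0.277393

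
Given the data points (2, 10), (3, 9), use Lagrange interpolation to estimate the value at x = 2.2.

Lagrange interpolation formula:
P(x) = Σ yᵢ × Lᵢ(x)
where Lᵢ(x) = Π_{j≠i} (x - xⱼ)/(xᵢ - xⱼ)

L_0(2.2) = (2.2 - 3)/(2 - 3) = 0.800000
L_1(2.2) = (2.2 - 2)/(3 - 2) = 0.200000

P(2.2) = 10×L_0(2.2) + 9×L_1(2.2)
P(2.2) = 9.800000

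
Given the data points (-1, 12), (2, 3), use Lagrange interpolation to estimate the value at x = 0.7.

Lagrange interpolation formula:
P(x) = Σ yᵢ × Lᵢ(x)
where Lᵢ(x) = Π_{j≠i} (x - xⱼ)/(xᵢ - xⱼ)

L_0(0.7) = (0.7 - 2)/(-1 - 2) = 0.433333
L_1(0.7) = (0.7 - (-1))/(2 - (-1)) = 0.566667

P(0.7) = 12×L_0(0.7) + 3×L_1(0.7)
P(0.7) = 6.900000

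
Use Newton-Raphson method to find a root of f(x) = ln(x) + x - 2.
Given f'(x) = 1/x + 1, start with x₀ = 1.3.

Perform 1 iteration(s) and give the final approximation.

f(x) = ln(x) + x - 2
f'(x) = 1/x + 1
x₀ = 1.3

Newton-Raphson formula: x_{n+1} = x_n - f(x_n)/f'(x_n)

Iteration 1:
  f(1.300000) = -0.437636
  f'(1.300000) = 1.769231
  x_1 = 1.300000 - (-0.437636)/1.769231 = 1.547359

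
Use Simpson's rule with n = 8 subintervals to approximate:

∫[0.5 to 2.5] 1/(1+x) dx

f(x) = 1/(1+x)
a = 0.5, b = 2.5, n = 8
h = (b - a)/n = 0.250000

Simpson's rule: (h/3)[f(x₀) + 4f(x₁) + 2f(x₂) + ... + f(xₙ)]

x_0 = 0.5000, f(x_0) = 0.666667, coefficient = 1
x_1 = 0.7500, f(x_1) = 0.571429, coefficient = 4
x_2 = 1.0000, f(x_2) = 0.500000, coefficient = 2
x_3 = 1.2500, f(x_3) = 0.444444, coefficient = 4
x_4 = 1.5000, f(x_4) = 0.400000, coefficient = 2
x_5 = 1.7500, f(x_5) = 0.363636, coefficient = 4
x_6 = 2.0000, f(x_6) = 0.333333, coefficient = 2
x_7 = 2.2500, f(x_7) = 0.307692, coefficient = 4
x_8 = 2.5000, f(x_8) = 0.285714, coefficient = 1

I ≈ (0.250000/3) × 10.167854 = 0.847321
Exact value: 0.847298
Error: 0.000023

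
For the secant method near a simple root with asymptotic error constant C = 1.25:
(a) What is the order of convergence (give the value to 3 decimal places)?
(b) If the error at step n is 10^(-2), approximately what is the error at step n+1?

(a) Secant method has superlinear convergence with order φ = (1+√5)/2 ≈ 1.618.
    This means |e_{n+1}| ≈ C|e_n|^1.618.

(b) With |e_n| = 10^(-2) and C = 1.25:
    |e_{n+1}| ≈ 1.25 × (10^(-2))^1.618 = 1.25 × 10^(-3.24)

(a) ≈ 1.618 (golden ratio); (b) |e_{n+1}| ≈ 7.258e-04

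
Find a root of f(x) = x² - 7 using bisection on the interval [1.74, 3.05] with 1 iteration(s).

f(x) = x² - 7
Initial interval: [1.74, 3.05]

Iteration 1:
  c_1 = (1.740000 + 3.050000)/2 = 2.395000
  f(c_1) = f(2.395000) = -1.263975
  f(a) × f(c) ≥ 0, new interval: [2.395000, 3.050000]

After 1 iteration(s), the approximation is c_1 = 2.395000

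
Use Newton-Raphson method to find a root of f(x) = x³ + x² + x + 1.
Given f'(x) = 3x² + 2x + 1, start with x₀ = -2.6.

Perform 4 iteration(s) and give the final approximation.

f(x) = x³ + x² + x + 1
f'(x) = 3x² + 2x + 1
x₀ = -2.6

Newton-Raphson formula: x_{n+1} = x_n - f(x_n)/f'(x_n)

Iteration 1:
  f(-2.600000) = -12.416000
  f'(-2.600000) = 16.080000
  x_1 = -2.600000 - (-12.416000)/16.080000 = -1.827861
Iteration 2:
  f(-1.827861) = -3.593805
  f'(-1.827861) = 7.367503
  x_2 = -1.827861 - (-3.593805)/7.367503 = -1.340069
Iteration 3:
  f(-1.340069) = -0.950761
  f'(-1.340069) = 3.707218
  x_3 = -1.340069 - (-0.950761)/3.707218 = -1.083607
Iteration 4:
  f(-1.083607) = -0.181779
  f'(-1.083607) = 2.355399
  x_4 = -1.083607 - (-0.181779)/2.355399 = -1.006432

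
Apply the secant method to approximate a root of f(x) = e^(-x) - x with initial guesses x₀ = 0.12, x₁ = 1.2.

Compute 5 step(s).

f(x) = e^(-x) - x
x₀ = 0.12, x₁ = 1.2

Secant formula: x_{n+1} = x_n - f(x_n)(x_n - x_{n-1})/(f(x_n) - f(x_{n-1}))

Iteration 1:
  f(0.120000) = 0.766920
  f(1.200000) = -0.898806
  x_2 = 1.200000 - (-0.898806)×(1.200000 - 0.120000)/(-0.898806 - 0.766920)
       = 0.617245
Iteration 2:
  f(1.200000) = -0.898806
  f(0.617245) = -0.077817
  x_3 = 0.617245 - (-0.077817)×(0.617245 - 1.200000)/(-0.077817 - (-0.898806))
       = 0.562009
Iteration 3:
  f(0.617245) = -0.077817
  f(0.562009) = 0.008053
  x_4 = 0.562009 - 0.008053×(0.562009 - 0.617245)/(0.008053 - (-0.077817))
       = 0.567190
Iteration 4:
  f(0.562009) = 0.008053
  f(0.567190) = -0.000072
  x_5 = 0.567190 - (-0.000072)×(0.567190 - 0.562009)/(-0.000072 - 0.008053)
       = 0.567143
Iteration 5:
  f(0.567190) = -0.000072
  f(0.567143) = 0.000000
  x_6 = 0.567143 - 0.000000×(0.567143 - 0.567190)/(0.000000 - (-0.000072))
       = 0.567143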